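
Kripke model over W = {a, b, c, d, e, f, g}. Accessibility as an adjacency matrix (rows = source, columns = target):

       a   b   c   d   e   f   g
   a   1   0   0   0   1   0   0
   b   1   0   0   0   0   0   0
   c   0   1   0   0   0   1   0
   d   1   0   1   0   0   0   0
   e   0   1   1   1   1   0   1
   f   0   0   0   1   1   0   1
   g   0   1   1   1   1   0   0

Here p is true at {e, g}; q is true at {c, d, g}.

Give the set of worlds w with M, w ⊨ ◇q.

{d, e, f, g}

a: successors {a, e}; q there: a:F, e:F. ✗
b: successors {a}; q there: a:F. ✗
c: successors {b, f}; q there: b:F, f:F. ✗
d: successors {a, c}; q there: a:F, c:T. ✓
e: successors {b, c, d, e, g}; q there: b:F, c:T, d:T, e:F, g:T. ✓
f: successors {d, e, g}; q there: d:T, e:F, g:T. ✓
g: successors {b, c, d, e}; q there: b:F, c:T, d:T, e:F. ✓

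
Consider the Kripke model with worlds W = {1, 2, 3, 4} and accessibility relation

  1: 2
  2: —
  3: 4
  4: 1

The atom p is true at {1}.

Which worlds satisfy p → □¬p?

1: p is T, □¬p is T. ✓
2: p is F, □¬p is T. ✓
3: p is F, □¬p is T. ✓
4: p is F, □¬p is F. ✓

{1, 2, 3, 4}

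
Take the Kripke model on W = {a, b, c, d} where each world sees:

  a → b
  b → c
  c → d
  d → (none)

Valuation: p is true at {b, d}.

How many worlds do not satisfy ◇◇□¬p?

3

a: successors {b}; ◇□¬p there: b:F. ✗
b: successors {c}; ◇□¬p there: c:T. ✓
c: successors {d}; ◇□¬p there: d:F. ✗
d: no successors, so ◇◇□¬p fails. ✗
Satisfying worlds: {b}.
So ◇◇□¬p fails at the other 3 worlds.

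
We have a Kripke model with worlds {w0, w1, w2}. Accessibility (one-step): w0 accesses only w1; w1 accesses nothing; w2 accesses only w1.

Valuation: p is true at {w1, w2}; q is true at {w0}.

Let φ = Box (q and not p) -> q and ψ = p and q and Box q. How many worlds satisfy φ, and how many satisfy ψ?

2 and 0

For Box (q and not p) -> q:
w0: Box (q and not p) is F, q is T. ✓
w1: Box (q and not p) is T, q is F. ✗
w2: Box (q and not p) is F, q is F. ✓
— 2 worlds.
For p and q and Box q:
w0: p is F, q and Box q is F. ✗
w1: p is T, q and Box q is F. ✗
w2: p is T, q and Box q is F. ✗
— 0 worlds.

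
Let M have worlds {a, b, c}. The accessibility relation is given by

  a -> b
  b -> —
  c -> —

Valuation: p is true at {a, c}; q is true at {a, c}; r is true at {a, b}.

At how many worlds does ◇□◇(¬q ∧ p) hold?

1

a: successors {b}; □◇(¬q ∧ p) there: b:T. ✓
b: no successors, so ◇□◇(¬q ∧ p) fails. ✗
c: no successors, so ◇□◇(¬q ∧ p) fails. ✗
Satisfying worlds: {a}.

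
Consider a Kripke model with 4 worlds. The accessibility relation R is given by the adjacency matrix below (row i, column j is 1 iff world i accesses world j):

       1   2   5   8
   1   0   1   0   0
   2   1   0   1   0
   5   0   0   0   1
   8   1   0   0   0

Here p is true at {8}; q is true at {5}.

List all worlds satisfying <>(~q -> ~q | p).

1: successors {2}; ~q -> ~q | p there: 2:T. ✓
2: successors {1, 5}; ~q -> ~q | p there: 1:T, 5:T. ✓
5: successors {8}; ~q -> ~q | p there: 8:T. ✓
8: successors {1}; ~q -> ~q | p there: 1:T. ✓

{1, 2, 5, 8}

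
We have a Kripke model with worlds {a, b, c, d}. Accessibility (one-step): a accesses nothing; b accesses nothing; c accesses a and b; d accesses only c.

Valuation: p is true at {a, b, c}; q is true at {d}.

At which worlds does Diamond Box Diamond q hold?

a: no successors, so Diamond Box Diamond q fails. ✗
b: no successors, so Diamond Box Diamond q fails. ✗
c: successors {a, b}; Box Diamond q there: a:T, b:T. ✓
d: successors {c}; Box Diamond q there: c:F. ✗

{c}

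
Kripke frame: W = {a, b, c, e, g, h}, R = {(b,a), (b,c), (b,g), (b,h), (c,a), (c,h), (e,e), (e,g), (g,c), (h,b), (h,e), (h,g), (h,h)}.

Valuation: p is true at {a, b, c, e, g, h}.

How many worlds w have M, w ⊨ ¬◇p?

1

a: ◇p is F. ✓
b: ◇p is T. ✗
c: ◇p is T. ✗
e: ◇p is T. ✗
g: ◇p is T. ✗
h: ◇p is T. ✗
Satisfying worlds: {a}.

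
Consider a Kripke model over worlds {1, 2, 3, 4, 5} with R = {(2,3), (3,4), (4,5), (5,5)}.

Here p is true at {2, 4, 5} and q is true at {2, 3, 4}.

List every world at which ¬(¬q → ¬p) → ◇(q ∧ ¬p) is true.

1: ¬(¬q → ¬p) is F, ◇(q ∧ ¬p) is F. ✓
2: ¬(¬q → ¬p) is F, ◇(q ∧ ¬p) is T. ✓
3: ¬(¬q → ¬p) is F, ◇(q ∧ ¬p) is F. ✓
4: ¬(¬q → ¬p) is F, ◇(q ∧ ¬p) is F. ✓
5: ¬(¬q → ¬p) is T, ◇(q ∧ ¬p) is F. ✗

{1, 2, 3, 4}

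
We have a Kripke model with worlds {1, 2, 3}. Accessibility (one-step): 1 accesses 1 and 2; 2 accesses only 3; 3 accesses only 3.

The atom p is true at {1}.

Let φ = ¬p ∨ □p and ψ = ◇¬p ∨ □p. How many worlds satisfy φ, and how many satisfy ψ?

For ¬p ∨ □p:
1: ¬p is F, □p is F. ✗
2: ¬p is T, □p is F. ✓
3: ¬p is T, □p is F. ✓
— 2 worlds.
For ◇¬p ∨ □p:
1: ◇¬p is T, □p is F. ✓
2: ◇¬p is T, □p is F. ✓
3: ◇¬p is T, □p is F. ✓
— 3 worlds.

2 and 3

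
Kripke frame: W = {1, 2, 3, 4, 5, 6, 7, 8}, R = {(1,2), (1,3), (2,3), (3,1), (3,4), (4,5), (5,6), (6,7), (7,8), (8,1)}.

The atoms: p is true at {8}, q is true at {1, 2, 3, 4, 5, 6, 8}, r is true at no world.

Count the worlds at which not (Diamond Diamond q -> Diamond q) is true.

1

1: Diamond Diamond q -> Diamond q is T. ✗
2: Diamond Diamond q -> Diamond q is T. ✗
3: Diamond Diamond q -> Diamond q is T. ✗
4: Diamond Diamond q -> Diamond q is T. ✗
5: Diamond Diamond q -> Diamond q is T. ✗
6: Diamond Diamond q -> Diamond q is F. ✓
7: Diamond Diamond q -> Diamond q is T. ✗
8: Diamond Diamond q -> Diamond q is T. ✗
Satisfying worlds: {6}.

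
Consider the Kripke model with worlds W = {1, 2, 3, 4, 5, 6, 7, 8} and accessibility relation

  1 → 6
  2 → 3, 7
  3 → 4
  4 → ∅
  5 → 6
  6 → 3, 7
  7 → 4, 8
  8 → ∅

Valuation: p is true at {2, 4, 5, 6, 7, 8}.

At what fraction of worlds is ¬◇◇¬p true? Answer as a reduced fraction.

3/4

1: ◇◇¬p is T. ✗
2: ◇◇¬p is F. ✓
3: ◇◇¬p is F. ✓
4: ◇◇¬p is F. ✓
5: ◇◇¬p is T. ✗
6: ◇◇¬p is F. ✓
7: ◇◇¬p is F. ✓
8: ◇◇¬p is F. ✓
That's 6 of 8 worlds, so 6/8 = 3/4.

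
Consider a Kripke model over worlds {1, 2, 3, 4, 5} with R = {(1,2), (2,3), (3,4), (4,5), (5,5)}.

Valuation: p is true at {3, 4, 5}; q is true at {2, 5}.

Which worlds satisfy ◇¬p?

{1}

1: successors {2}; ¬p there: 2:T. ✓
2: successors {3}; ¬p there: 3:F. ✗
3: successors {4}; ¬p there: 4:F. ✗
4: successors {5}; ¬p there: 5:F. ✗
5: successors {5}; ¬p there: 5:F. ✗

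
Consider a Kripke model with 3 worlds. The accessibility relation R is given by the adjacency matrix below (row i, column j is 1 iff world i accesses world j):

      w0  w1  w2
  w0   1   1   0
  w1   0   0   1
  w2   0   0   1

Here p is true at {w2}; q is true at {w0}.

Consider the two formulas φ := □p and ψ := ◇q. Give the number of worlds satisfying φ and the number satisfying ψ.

For □p:
w0: successors {w0, w1}; p there: w0:F, w1:F. ✗
w1: successors {w2}; p there: w2:T. ✓
w2: successors {w2}; p there: w2:T. ✓
— 2 worlds.
For ◇q:
w0: successors {w0, w1}; q there: w0:T, w1:F. ✓
w1: successors {w2}; q there: w2:F. ✗
w2: successors {w2}; q there: w2:F. ✗
— 1 world.

2 and 1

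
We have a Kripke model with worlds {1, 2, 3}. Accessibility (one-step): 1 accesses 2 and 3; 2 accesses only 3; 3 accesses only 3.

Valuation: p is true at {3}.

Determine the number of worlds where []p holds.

1: successors {2, 3}; p there: 2:F, 3:T. ✗
2: successors {3}; p there: 3:T. ✓
3: successors {3}; p there: 3:T. ✓
Satisfying worlds: {2, 3}.

2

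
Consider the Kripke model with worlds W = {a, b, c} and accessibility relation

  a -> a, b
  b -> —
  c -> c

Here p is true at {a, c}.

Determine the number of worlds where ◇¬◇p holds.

1

a: successors {a, b}; ¬◇p there: a:F, b:T. ✓
b: no successors, so ◇¬◇p fails. ✗
c: successors {c}; ¬◇p there: c:F. ✗
Satisfying worlds: {a}.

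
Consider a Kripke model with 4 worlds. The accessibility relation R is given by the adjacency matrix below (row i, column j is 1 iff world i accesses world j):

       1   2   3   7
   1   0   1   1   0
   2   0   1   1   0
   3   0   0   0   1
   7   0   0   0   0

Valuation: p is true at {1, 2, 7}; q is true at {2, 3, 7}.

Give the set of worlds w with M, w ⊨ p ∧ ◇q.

{1, 2}

1: p is T, ◇q is T. ✓
2: p is T, ◇q is T. ✓
3: p is F, ◇q is T. ✗
7: p is T, ◇q is F. ✗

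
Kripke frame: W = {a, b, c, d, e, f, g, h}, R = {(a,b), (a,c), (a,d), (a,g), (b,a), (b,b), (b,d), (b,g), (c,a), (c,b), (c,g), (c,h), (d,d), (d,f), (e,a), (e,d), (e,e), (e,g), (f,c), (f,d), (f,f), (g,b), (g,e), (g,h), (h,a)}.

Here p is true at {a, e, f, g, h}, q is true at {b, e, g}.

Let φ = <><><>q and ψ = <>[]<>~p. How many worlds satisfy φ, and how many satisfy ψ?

8 and 8

For <><><>q:
a: successors {b, c, d, g}; <><>q there: b:T, c:T, d:F, g:T. ✓
b: successors {a, b, d, g}; <><>q there: a:T, b:T, d:F, g:T. ✓
c: successors {a, b, g, h}; <><>q there: a:T, b:T, g:T, h:T. ✓
d: successors {d, f}; <><>q there: d:F, f:T. ✓
e: successors {a, d, e, g}; <><>q there: a:T, d:F, e:T, g:T. ✓
f: successors {c, d, f}; <><>q there: c:T, d:F, f:T. ✓
g: successors {b, e, h}; <><>q there: b:T, e:T, h:T. ✓
h: successors {a}; <><>q there: a:T. ✓
— 8 worlds.
For <>[]<>~p:
a: successors {b, c, d, g}; []<>~p there: b:T, c:F, d:T, g:F. ✓
b: successors {a, b, d, g}; []<>~p there: a:T, b:T, d:T, g:F. ✓
c: successors {a, b, g, h}; []<>~p there: a:T, b:T, g:F, h:T. ✓
d: successors {d, f}; []<>~p there: d:T, f:T. ✓
e: successors {a, d, e, g}; []<>~p there: a:T, d:T, e:T, g:F. ✓
f: successors {c, d, f}; []<>~p there: c:F, d:T, f:T. ✓
g: successors {b, e, h}; []<>~p there: b:T, e:T, h:T. ✓
h: successors {a}; []<>~p there: a:T. ✓
— 8 worlds.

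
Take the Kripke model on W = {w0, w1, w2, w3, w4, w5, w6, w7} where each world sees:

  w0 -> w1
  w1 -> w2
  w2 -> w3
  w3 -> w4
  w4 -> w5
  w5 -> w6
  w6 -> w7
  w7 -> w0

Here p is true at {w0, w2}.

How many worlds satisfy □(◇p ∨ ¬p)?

w0: successors {w1}; ◇p ∨ ¬p there: w1:T. ✓
w1: successors {w2}; ◇p ∨ ¬p there: w2:F. ✗
w2: successors {w3}; ◇p ∨ ¬p there: w3:T. ✓
w3: successors {w4}; ◇p ∨ ¬p there: w4:T. ✓
w4: successors {w5}; ◇p ∨ ¬p there: w5:T. ✓
w5: successors {w6}; ◇p ∨ ¬p there: w6:T. ✓
w6: successors {w7}; ◇p ∨ ¬p there: w7:T. ✓
w7: successors {w0}; ◇p ∨ ¬p there: w0:F. ✗
Satisfying worlds: {w0, w2, w3, w4, w5, w6}.

6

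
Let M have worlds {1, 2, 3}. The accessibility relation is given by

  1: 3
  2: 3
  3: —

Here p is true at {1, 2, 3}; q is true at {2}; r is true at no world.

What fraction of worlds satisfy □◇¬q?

1/3

1: successors {3}; ◇¬q there: 3:F. ✗
2: successors {3}; ◇¬q there: 3:F. ✗
3: no successors, so □◇¬q holds vacuously. ✓
That's 1 of 3 worlds, so 1/3.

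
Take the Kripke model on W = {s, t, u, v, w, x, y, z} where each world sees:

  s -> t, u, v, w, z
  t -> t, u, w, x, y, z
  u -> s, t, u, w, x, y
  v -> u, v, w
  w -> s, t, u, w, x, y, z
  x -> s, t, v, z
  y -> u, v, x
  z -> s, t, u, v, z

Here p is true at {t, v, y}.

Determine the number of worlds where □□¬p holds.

s: successors {t, u, v, w, z}; □¬p there: t:F, u:F, v:F, w:F, z:F. ✗
t: successors {t, u, w, x, y, z}; □¬p there: t:F, u:F, w:F, x:F, y:F, z:F. ✗
u: successors {s, t, u, w, x, y}; □¬p there: s:F, t:F, u:F, w:F, x:F, y:F. ✗
v: successors {u, v, w}; □¬p there: u:F, v:F, w:F. ✗
w: successors {s, t, u, w, x, y, z}; □¬p there: s:F, t:F, u:F, w:F, x:F, y:F, z:F. ✗
x: successors {s, t, v, z}; □¬p there: s:F, t:F, v:F, z:F. ✗
y: successors {u, v, x}; □¬p there: u:F, v:F, x:F. ✗
z: successors {s, t, u, v, z}; □¬p there: s:F, t:F, u:F, v:F, z:F. ✗
Satisfying worlds: ∅.

0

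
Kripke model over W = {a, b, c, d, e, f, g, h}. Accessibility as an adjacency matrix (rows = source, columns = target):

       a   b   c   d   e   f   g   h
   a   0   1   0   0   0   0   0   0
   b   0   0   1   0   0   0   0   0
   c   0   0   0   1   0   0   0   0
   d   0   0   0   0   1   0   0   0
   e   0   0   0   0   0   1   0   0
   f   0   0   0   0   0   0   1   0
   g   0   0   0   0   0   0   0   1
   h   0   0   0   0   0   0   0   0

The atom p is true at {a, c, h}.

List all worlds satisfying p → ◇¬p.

{a, b, c, d, e, f, g}

a: p is T, ◇¬p is T. ✓
b: p is F, ◇¬p is F. ✓
c: p is T, ◇¬p is T. ✓
d: p is F, ◇¬p is T. ✓
e: p is F, ◇¬p is T. ✓
f: p is F, ◇¬p is T. ✓
g: p is F, ◇¬p is F. ✓
h: p is T, ◇¬p is F. ✗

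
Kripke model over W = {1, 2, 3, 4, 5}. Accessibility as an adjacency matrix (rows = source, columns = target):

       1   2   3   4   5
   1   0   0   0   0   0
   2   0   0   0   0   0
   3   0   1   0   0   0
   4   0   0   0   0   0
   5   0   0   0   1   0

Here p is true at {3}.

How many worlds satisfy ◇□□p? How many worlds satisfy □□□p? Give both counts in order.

For ◇□□p:
1: no successors, so ◇□□p fails. ✗
2: no successors, so ◇□□p fails. ✗
3: successors {2}; □□p there: 2:T. ✓
4: no successors, so ◇□□p fails. ✗
5: successors {4}; □□p there: 4:T. ✓
— 2 worlds.
For □□□p:
1: no successors, so □□□p holds vacuously. ✓
2: no successors, so □□□p holds vacuously. ✓
3: successors {2}; □□p there: 2:T. ✓
4: no successors, so □□□p holds vacuously. ✓
5: successors {4}; □□p there: 4:T. ✓
— 5 worlds.

2 and 5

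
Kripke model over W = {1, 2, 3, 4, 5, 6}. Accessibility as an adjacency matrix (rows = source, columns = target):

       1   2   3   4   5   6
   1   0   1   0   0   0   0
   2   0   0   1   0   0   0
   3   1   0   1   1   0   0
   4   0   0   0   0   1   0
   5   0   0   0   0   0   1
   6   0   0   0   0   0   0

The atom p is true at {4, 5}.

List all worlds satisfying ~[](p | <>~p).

1: [](p | <>~p) is T. ✗
2: [](p | <>~p) is T. ✗
3: [](p | <>~p) is T. ✗
4: [](p | <>~p) is T. ✗
5: [](p | <>~p) is F. ✓
6: [](p | <>~p) is T. ✗

{5}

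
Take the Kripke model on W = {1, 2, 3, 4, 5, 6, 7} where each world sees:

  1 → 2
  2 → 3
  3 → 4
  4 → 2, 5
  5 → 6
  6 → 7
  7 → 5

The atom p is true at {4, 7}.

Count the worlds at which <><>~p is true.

1: successors {2}; <>~p there: 2:T. ✓
2: successors {3}; <>~p there: 3:F. ✗
3: successors {4}; <>~p there: 4:T. ✓
4: successors {2, 5}; <>~p there: 2:T, 5:T. ✓
5: successors {6}; <>~p there: 6:F. ✗
6: successors {7}; <>~p there: 7:T. ✓
7: successors {5}; <>~p there: 5:T. ✓
Satisfying worlds: {1, 3, 4, 6, 7}.

5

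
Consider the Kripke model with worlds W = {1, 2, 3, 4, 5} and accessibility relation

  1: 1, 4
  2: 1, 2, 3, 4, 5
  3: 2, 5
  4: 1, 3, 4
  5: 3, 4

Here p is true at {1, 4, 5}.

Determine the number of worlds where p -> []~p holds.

1: p is T, []~p is F. ✗
2: p is F, []~p is F. ✓
3: p is F, []~p is F. ✓
4: p is T, []~p is F. ✗
5: p is T, []~p is F. ✗
Satisfying worlds: {2, 3}.

2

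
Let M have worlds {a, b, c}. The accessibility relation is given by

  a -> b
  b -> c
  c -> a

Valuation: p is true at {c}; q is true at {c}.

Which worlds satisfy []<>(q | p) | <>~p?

{a, c}

a: []<>(q | p) is T, <>~p is T. ✓
b: []<>(q | p) is F, <>~p is F. ✗
c: []<>(q | p) is F, <>~p is T. ✓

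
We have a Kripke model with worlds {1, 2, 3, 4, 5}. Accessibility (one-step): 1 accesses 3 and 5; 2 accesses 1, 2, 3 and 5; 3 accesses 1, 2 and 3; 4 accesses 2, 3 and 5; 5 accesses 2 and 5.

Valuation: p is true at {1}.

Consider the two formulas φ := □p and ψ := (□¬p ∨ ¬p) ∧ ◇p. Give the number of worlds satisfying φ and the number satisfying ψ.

For □p:
1: successors {3, 5}; p there: 3:F, 5:F. ✗
2: successors {1, 2, 3, 5}; p there: 1:T, 2:F, 3:F, 5:F. ✗
3: successors {1, 2, 3}; p there: 1:T, 2:F, 3:F. ✗
4: successors {2, 3, 5}; p there: 2:F, 3:F, 5:F. ✗
5: successors {2, 5}; p there: 2:F, 5:F. ✗
— 0 worlds.
For (□¬p ∨ ¬p) ∧ ◇p:
1: □¬p ∨ ¬p is T, ◇p is F. ✗
2: □¬p ∨ ¬p is T, ◇p is T. ✓
3: □¬p ∨ ¬p is T, ◇p is T. ✓
4: □¬p ∨ ¬p is T, ◇p is F. ✗
5: □¬p ∨ ¬p is T, ◇p is F. ✗
— 2 worlds.

0 and 2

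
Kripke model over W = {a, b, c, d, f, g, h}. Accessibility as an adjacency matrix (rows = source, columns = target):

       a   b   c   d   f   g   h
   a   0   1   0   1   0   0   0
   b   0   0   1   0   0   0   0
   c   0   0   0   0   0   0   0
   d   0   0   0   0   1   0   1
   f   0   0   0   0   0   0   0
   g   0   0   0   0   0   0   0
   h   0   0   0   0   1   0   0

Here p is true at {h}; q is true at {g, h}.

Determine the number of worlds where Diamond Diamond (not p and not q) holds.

2

a: successors {b, d}; Diamond (not p and not q) there: b:T, d:T. ✓
b: successors {c}; Diamond (not p and not q) there: c:F. ✗
c: no successors, so Diamond Diamond (not p and not q) fails. ✗
d: successors {f, h}; Diamond (not p and not q) there: f:F, h:T. ✓
f: no successors, so Diamond Diamond (not p and not q) fails. ✗
g: no successors, so Diamond Diamond (not p and not q) fails. ✗
h: successors {f}; Diamond (not p and not q) there: f:F. ✗
Satisfying worlds: {a, d}.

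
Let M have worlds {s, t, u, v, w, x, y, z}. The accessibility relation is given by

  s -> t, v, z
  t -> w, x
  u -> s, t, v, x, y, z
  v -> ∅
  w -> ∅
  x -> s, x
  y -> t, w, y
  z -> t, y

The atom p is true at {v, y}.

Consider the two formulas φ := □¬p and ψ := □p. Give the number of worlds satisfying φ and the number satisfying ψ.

For □¬p:
s: successors {t, v, z}; ¬p there: t:T, v:F, z:T. ✗
t: successors {w, x}; ¬p there: w:T, x:T. ✓
u: successors {s, t, v, x, y, z}; ¬p there: s:T, t:T, v:F, x:T, y:F, z:T. ✗
v: no successors, so □¬p holds vacuously. ✓
w: no successors, so □¬p holds vacuously. ✓
x: successors {s, x}; ¬p there: s:T, x:T. ✓
y: successors {t, w, y}; ¬p there: t:T, w:T, y:F. ✗
z: successors {t, y}; ¬p there: t:T, y:F. ✗
— 4 worlds.
For □p:
s: successors {t, v, z}; p there: t:F, v:T, z:F. ✗
t: successors {w, x}; p there: w:F, x:F. ✗
u: successors {s, t, v, x, y, z}; p there: s:F, t:F, v:T, x:F, y:T, z:F. ✗
v: no successors, so □p holds vacuously. ✓
w: no successors, so □p holds vacuously. ✓
x: successors {s, x}; p there: s:F, x:F. ✗
y: successors {t, w, y}; p there: t:F, w:F, y:T. ✗
z: successors {t, y}; p there: t:F, y:T. ✗
— 2 worlds.

4 and 2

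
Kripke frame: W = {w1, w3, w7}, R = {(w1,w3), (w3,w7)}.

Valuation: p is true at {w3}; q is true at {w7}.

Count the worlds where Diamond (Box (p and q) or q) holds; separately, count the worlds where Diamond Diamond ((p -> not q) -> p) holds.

For Diamond (Box (p and q) or q):
w1: successors {w3}; Box (p and q) or q there: w3:F. ✗
w3: successors {w7}; Box (p and q) or q there: w7:T. ✓
w7: no successors, so Diamond (Box (p and q) or q) fails. ✗
— 1 world.
For Diamond Diamond ((p -> not q) -> p):
w1: successors {w3}; Diamond ((p -> not q) -> p) there: w3:F. ✗
w3: successors {w7}; Diamond ((p -> not q) -> p) there: w7:F. ✗
w7: no successors, so Diamond Diamond ((p -> not q) -> p) fails. ✗
— 0 worlds.

1 and 0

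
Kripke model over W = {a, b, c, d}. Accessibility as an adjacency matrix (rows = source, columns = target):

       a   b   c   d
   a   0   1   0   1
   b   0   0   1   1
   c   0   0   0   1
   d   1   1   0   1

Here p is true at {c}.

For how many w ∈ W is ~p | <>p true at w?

3

a: ~p is T, <>p is F. ✓
b: ~p is T, <>p is T. ✓
c: ~p is F, <>p is F. ✗
d: ~p is T, <>p is F. ✓
Satisfying worlds: {a, b, d}.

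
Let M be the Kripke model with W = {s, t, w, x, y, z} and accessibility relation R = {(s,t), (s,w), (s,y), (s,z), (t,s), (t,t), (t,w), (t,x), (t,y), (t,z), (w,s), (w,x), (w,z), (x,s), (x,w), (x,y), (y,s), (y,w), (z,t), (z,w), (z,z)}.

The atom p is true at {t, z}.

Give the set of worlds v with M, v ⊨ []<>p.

{y, z}

s: successors {t, w, y, z}; <>p there: t:T, w:T, y:F, z:T. ✗
t: successors {s, t, w, x, y, z}; <>p there: s:T, t:T, w:T, x:F, y:F, z:T. ✗
w: successors {s, x, z}; <>p there: s:T, x:F, z:T. ✗
x: successors {s, w, y}; <>p there: s:T, w:T, y:F. ✗
y: successors {s, w}; <>p there: s:T, w:T. ✓
z: successors {t, w, z}; <>p there: t:T, w:T, z:T. ✓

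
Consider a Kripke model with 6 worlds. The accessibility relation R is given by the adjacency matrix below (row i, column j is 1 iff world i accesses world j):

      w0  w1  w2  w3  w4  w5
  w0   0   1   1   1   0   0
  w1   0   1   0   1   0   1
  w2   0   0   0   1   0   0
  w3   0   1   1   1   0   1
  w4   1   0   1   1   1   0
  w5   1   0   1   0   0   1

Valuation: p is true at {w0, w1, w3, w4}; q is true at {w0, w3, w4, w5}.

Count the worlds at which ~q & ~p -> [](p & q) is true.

6

w0: ~q & ~p is F, [](p & q) is F. ✓
w1: ~q & ~p is F, [](p & q) is F. ✓
w2: ~q & ~p is T, [](p & q) is T. ✓
w3: ~q & ~p is F, [](p & q) is F. ✓
w4: ~q & ~p is F, [](p & q) is F. ✓
w5: ~q & ~p is F, [](p & q) is F. ✓
Satisfying worlds: {w0, w1, w2, w3, w4, w5}.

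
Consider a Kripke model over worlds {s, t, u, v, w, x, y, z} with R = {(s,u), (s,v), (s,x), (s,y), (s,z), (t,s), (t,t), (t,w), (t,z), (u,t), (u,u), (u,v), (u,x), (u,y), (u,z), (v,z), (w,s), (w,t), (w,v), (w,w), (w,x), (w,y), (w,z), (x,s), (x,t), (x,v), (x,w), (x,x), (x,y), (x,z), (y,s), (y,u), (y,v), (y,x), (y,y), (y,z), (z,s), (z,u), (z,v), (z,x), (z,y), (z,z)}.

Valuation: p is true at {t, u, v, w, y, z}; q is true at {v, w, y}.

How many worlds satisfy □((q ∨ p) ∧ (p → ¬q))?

1

s: successors {u, v, x, y, z}; (q ∨ p) ∧ (p → ¬q) there: u:T, v:F, x:F, y:F, z:T. ✗
t: successors {s, t, w, z}; (q ∨ p) ∧ (p → ¬q) there: s:F, t:T, w:F, z:T. ✗
u: successors {t, u, v, x, y, z}; (q ∨ p) ∧ (p → ¬q) there: t:T, u:T, v:F, x:F, y:F, z:T. ✗
v: successors {z}; (q ∨ p) ∧ (p → ¬q) there: z:T. ✓
w: successors {s, t, v, w, x, y, z}; (q ∨ p) ∧ (p → ¬q) there: s:F, t:T, v:F, w:F, x:F, y:F, z:T. ✗
x: successors {s, t, v, w, x, y, z}; (q ∨ p) ∧ (p → ¬q) there: s:F, t:T, v:F, w:F, x:F, y:F, z:T. ✗
y: successors {s, u, v, x, y, z}; (q ∨ p) ∧ (p → ¬q) there: s:F, u:T, v:F, x:F, y:F, z:T. ✗
z: successors {s, u, v, x, y, z}; (q ∨ p) ∧ (p → ¬q) there: s:F, u:T, v:F, x:F, y:F, z:T. ✗
Satisfying worlds: {v}.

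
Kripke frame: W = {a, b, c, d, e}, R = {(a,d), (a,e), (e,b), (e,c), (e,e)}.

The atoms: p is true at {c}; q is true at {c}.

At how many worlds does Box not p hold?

a: successors {d, e}; not p there: d:T, e:T. ✓
b: no successors, so Box not p holds vacuously. ✓
c: no successors, so Box not p holds vacuously. ✓
d: no successors, so Box not p holds vacuously. ✓
e: successors {b, c, e}; not p there: b:T, c:F, e:T. ✗
Satisfying worlds: {a, b, c, d}.

4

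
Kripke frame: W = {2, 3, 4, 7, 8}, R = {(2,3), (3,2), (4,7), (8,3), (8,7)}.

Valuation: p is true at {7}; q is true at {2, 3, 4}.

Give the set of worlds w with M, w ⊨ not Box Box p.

2: Box Box p is F. ✓
3: Box Box p is F. ✓
4: Box Box p is T. ✗
7: Box Box p is T. ✗
8: Box Box p is F. ✓

{2, 3, 8}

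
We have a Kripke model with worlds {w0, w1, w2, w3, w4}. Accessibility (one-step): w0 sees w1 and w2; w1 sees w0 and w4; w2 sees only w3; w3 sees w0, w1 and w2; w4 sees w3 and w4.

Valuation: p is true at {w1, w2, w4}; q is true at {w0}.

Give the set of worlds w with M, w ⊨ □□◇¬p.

{w1}

w0: successors {w1, w2}; □◇¬p there: w1:F, w2:T. ✗
w1: successors {w0, w4}; □◇¬p there: w0:T, w4:T. ✓
w2: successors {w3}; □◇¬p there: w3:F. ✗
w3: successors {w0, w1, w2}; □◇¬p there: w0:T, w1:F, w2:T. ✗
w4: successors {w3, w4}; □◇¬p there: w3:F, w4:T. ✗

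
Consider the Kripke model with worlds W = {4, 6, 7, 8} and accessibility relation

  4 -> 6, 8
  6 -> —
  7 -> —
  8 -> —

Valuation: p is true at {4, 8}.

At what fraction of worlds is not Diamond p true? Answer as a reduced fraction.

3/4

4: Diamond p is T. ✗
6: Diamond p is F. ✓
7: Diamond p is F. ✓
8: Diamond p is F. ✓
That's 3 of 4 worlds, so 3/4.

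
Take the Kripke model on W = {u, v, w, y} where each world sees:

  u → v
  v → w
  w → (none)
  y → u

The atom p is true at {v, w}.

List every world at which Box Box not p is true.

{v, w}

u: successors {v}; Box not p there: v:F. ✗
v: successors {w}; Box not p there: w:T. ✓
w: no successors, so Box Box not p holds vacuously. ✓
y: successors {u}; Box not p there: u:F. ✗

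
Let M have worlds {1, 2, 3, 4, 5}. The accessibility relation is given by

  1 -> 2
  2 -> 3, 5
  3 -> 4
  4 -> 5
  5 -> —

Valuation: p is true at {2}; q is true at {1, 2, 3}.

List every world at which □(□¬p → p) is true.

1: successors {2}; □¬p → p there: 2:T. ✓
2: successors {3, 5}; □¬p → p there: 3:F, 5:F. ✗
3: successors {4}; □¬p → p there: 4:F. ✗
4: successors {5}; □¬p → p there: 5:F. ✗
5: no successors, so □(□¬p → p) holds vacuously. ✓

{1, 5}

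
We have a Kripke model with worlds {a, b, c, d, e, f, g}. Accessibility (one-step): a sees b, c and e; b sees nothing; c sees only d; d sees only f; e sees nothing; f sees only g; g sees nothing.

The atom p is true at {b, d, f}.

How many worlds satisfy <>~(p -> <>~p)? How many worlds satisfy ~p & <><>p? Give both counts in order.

2 and 2

For <>~(p -> <>~p):
a: successors {b, c, e}; ~(p -> <>~p) there: b:T, c:F, e:F. ✓
b: no successors, so <>~(p -> <>~p) fails. ✗
c: successors {d}; ~(p -> <>~p) there: d:T. ✓
d: successors {f}; ~(p -> <>~p) there: f:F. ✗
e: no successors, so <>~(p -> <>~p) fails. ✗
f: successors {g}; ~(p -> <>~p) there: g:F. ✗
g: no successors, so <>~(p -> <>~p) fails. ✗
— 2 worlds.
For ~p & <><>p:
a: ~p is T, <><>p is T. ✓
b: ~p is F, <><>p is F. ✗
c: ~p is T, <><>p is T. ✓
d: ~p is F, <><>p is F. ✗
e: ~p is T, <><>p is F. ✗
f: ~p is F, <><>p is F. ✗
g: ~p is T, <><>p is F. ✗
— 2 worlds.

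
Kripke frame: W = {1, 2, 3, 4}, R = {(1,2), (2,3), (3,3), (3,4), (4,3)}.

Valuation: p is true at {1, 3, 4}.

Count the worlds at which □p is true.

1: successors {2}; p there: 2:F. ✗
2: successors {3}; p there: 3:T. ✓
3: successors {3, 4}; p there: 3:T, 4:T. ✓
4: successors {3}; p there: 3:T. ✓
Satisfying worlds: {2, 3, 4}.

3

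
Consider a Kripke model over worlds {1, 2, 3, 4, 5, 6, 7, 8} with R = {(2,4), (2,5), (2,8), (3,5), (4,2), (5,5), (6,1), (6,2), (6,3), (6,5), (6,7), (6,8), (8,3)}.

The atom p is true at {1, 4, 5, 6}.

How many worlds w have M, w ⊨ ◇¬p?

1: no successors, so ◇¬p fails. ✗
2: successors {4, 5, 8}; ¬p there: 4:F, 5:F, 8:T. ✓
3: successors {5}; ¬p there: 5:F. ✗
4: successors {2}; ¬p there: 2:T. ✓
5: successors {5}; ¬p there: 5:F. ✗
6: successors {1, 2, 3, 5, 7, 8}; ¬p there: 1:F, 2:T, 3:T, 5:F, 7:T, 8:T. ✓
7: no successors, so ◇¬p fails. ✗
8: successors {3}; ¬p there: 3:T. ✓
Satisfying worlds: {2, 4, 6, 8}.

4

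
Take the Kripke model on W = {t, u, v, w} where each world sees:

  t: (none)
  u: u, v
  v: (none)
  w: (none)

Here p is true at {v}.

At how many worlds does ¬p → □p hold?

3

t: ¬p is T, □p is T. ✓
u: ¬p is T, □p is F. ✗
v: ¬p is F, □p is T. ✓
w: ¬p is T, □p is T. ✓
Satisfying worlds: {t, v, w}.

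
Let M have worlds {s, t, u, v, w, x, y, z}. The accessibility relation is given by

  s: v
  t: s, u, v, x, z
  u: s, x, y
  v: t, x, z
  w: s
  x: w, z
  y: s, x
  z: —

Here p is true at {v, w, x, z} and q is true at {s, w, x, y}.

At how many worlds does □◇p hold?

s: successors {v}; ◇p there: v:T. ✓
t: successors {s, u, v, x, z}; ◇p there: s:T, u:T, v:T, x:T, z:F. ✗
u: successors {s, x, y}; ◇p there: s:T, x:T, y:T. ✓
v: successors {t, x, z}; ◇p there: t:T, x:T, z:F. ✗
w: successors {s}; ◇p there: s:T. ✓
x: successors {w, z}; ◇p there: w:F, z:F. ✗
y: successors {s, x}; ◇p there: s:T, x:T. ✓
z: no successors, so □◇p holds vacuously. ✓
Satisfying worlds: {s, u, w, y, z}.

5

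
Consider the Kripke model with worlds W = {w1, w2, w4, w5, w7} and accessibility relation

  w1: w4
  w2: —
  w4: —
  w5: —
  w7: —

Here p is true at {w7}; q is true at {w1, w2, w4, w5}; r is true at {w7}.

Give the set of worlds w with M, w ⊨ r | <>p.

{w7}

w1: r is F, <>p is F. ✗
w2: r is F, <>p is F. ✗
w4: r is F, <>p is F. ✗
w5: r is F, <>p is F. ✗
w7: r is T, <>p is F. ✓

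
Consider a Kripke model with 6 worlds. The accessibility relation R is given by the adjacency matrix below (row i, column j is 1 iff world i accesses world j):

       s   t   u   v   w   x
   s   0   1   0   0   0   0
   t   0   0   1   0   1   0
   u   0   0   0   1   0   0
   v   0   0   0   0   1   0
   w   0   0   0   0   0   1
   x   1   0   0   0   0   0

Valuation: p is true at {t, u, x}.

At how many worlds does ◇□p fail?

s: successors {t}; □p there: t:F. ✗
t: successors {u, w}; □p there: u:F, w:T. ✓
u: successors {v}; □p there: v:F. ✗
v: successors {w}; □p there: w:T. ✓
w: successors {x}; □p there: x:F. ✗
x: successors {s}; □p there: s:T. ✓
Satisfying worlds: {t, v, x}.
So ◇□p fails at the other 3 worlds.

3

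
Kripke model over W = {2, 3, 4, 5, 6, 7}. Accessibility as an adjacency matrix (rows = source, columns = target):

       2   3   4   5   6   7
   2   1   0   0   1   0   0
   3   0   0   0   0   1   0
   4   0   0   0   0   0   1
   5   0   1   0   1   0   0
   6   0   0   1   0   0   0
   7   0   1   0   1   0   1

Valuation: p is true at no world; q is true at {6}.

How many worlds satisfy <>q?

1

2: successors {2, 5}; q there: 2:F, 5:F. ✗
3: successors {6}; q there: 6:T. ✓
4: successors {7}; q there: 7:F. ✗
5: successors {3, 5}; q there: 3:F, 5:F. ✗
6: successors {4}; q there: 4:F. ✗
7: successors {3, 5, 7}; q there: 3:F, 5:F, 7:F. ✗
Satisfying worlds: {3}.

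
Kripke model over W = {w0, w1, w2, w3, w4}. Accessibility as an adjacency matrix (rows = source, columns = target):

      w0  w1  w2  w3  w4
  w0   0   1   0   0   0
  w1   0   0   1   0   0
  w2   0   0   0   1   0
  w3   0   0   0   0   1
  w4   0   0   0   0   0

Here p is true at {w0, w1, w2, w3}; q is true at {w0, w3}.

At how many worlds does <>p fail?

2

w0: successors {w1}; p there: w1:T. ✓
w1: successors {w2}; p there: w2:T. ✓
w2: successors {w3}; p there: w3:T. ✓
w3: successors {w4}; p there: w4:F. ✗
w4: no successors, so <>p fails. ✗
Satisfying worlds: {w0, w1, w2}.
So <>p fails at the other 2 worlds.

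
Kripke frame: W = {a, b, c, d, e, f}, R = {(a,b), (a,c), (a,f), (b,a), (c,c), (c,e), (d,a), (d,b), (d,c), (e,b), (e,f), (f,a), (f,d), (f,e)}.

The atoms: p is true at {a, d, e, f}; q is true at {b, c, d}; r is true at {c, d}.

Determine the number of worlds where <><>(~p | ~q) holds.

6

a: successors {b, c, f}; <>(~p | ~q) there: b:T, c:T, f:T. ✓
b: successors {a}; <>(~p | ~q) there: a:T. ✓
c: successors {c, e}; <>(~p | ~q) there: c:T, e:T. ✓
d: successors {a, b, c}; <>(~p | ~q) there: a:T, b:T, c:T. ✓
e: successors {b, f}; <>(~p | ~q) there: b:T, f:T. ✓
f: successors {a, d, e}; <>(~p | ~q) there: a:T, d:T, e:T. ✓
Satisfying worlds: {a, b, c, d, e, f}.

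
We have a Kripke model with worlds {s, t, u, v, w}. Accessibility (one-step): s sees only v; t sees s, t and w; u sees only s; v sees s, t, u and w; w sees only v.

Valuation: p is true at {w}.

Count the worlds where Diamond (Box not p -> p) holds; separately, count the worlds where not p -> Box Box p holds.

For Diamond (Box not p -> p):
s: successors {v}; Box not p -> p there: v:T. ✓
t: successors {s, t, w}; Box not p -> p there: s:F, t:T, w:T. ✓
u: successors {s}; Box not p -> p there: s:F. ✗
v: successors {s, t, u, w}; Box not p -> p there: s:F, t:T, u:F, w:T. ✓
w: successors {v}; Box not p -> p there: v:T. ✓
— 4 worlds.
For not p -> Box Box p:
s: not p is T, Box Box p is F. ✗
t: not p is T, Box Box p is F. ✗
u: not p is T, Box Box p is F. ✗
v: not p is T, Box Box p is F. ✗
w: not p is F, Box Box p is F. ✓
— 1 world.

4 and 1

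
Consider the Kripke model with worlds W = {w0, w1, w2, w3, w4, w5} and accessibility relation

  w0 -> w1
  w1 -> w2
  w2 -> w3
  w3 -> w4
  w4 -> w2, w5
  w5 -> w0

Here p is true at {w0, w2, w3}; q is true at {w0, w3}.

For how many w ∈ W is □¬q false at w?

2

w0: successors {w1}; ¬q there: w1:T. ✓
w1: successors {w2}; ¬q there: w2:T. ✓
w2: successors {w3}; ¬q there: w3:F. ✗
w3: successors {w4}; ¬q there: w4:T. ✓
w4: successors {w2, w5}; ¬q there: w2:T, w5:T. ✓
w5: successors {w0}; ¬q there: w0:F. ✗
Satisfying worlds: {w0, w1, w3, w4}.
So □¬q fails at the other 2 worlds.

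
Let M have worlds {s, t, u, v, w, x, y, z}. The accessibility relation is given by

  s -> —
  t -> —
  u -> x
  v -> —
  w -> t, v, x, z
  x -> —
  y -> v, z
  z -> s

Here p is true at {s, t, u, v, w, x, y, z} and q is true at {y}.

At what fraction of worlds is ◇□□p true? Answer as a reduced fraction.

s: no successors, so ◇□□p fails. ✗
t: no successors, so ◇□□p fails. ✗
u: successors {x}; □□p there: x:T. ✓
v: no successors, so ◇□□p fails. ✗
w: successors {t, v, x, z}; □□p there: t:T, v:T, x:T, z:T. ✓
x: no successors, so ◇□□p fails. ✗
y: successors {v, z}; □□p there: v:T, z:T. ✓
z: successors {s}; □□p there: s:T. ✓
That's 4 of 8 worlds, so 4/8 = 1/2.

1/2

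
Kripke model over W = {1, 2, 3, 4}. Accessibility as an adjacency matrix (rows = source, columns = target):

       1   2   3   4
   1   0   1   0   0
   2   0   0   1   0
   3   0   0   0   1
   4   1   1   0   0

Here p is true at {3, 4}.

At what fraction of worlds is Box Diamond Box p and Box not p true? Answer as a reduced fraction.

1: Box Diamond Box p is T, Box not p is T. ✓
2: Box Diamond Box p is F, Box not p is F. ✗
3: Box Diamond Box p is T, Box not p is F. ✗
4: Box Diamond Box p is T, Box not p is T. ✓
That's 2 of 4 worlds, so 2/4 = 1/2.

1/2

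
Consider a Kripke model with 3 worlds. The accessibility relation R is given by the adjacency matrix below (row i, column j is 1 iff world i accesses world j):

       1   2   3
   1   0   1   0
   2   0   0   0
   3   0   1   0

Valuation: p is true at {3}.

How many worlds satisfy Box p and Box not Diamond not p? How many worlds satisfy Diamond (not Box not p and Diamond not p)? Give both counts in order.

1 and 0

For Box p and Box not Diamond not p:
1: Box p is F, Box not Diamond not p is T. ✗
2: Box p is T, Box not Diamond not p is T. ✓
3: Box p is F, Box not Diamond not p is T. ✗
— 1 world.
For Diamond (not Box not p and Diamond not p):
1: successors {2}; not Box not p and Diamond not p there: 2:F. ✗
2: no successors, so Diamond (not Box not p and Diamond not p) fails. ✗
3: successors {2}; not Box not p and Diamond not p there: 2:F. ✗
— 0 worlds.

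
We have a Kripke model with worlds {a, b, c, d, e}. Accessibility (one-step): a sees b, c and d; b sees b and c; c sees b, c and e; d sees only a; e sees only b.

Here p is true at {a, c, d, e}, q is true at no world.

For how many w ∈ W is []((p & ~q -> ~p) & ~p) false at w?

a: successors {b, c, d}; (p & ~q -> ~p) & ~p there: b:T, c:F, d:F. ✗
b: successors {b, c}; (p & ~q -> ~p) & ~p there: b:T, c:F. ✗
c: successors {b, c, e}; (p & ~q -> ~p) & ~p there: b:T, c:F, e:F. ✗
d: successors {a}; (p & ~q -> ~p) & ~p there: a:F. ✗
e: successors {b}; (p & ~q -> ~p) & ~p there: b:T. ✓
Satisfying worlds: {e}.
So []((p & ~q -> ~p) & ~p) fails at the other 4 worlds.

4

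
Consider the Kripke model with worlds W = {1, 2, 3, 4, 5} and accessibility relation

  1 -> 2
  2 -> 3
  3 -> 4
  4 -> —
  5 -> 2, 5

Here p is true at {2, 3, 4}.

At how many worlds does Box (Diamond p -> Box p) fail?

1

1: successors {2}; Diamond p -> Box p there: 2:T. ✓
2: successors {3}; Diamond p -> Box p there: 3:T. ✓
3: successors {4}; Diamond p -> Box p there: 4:T. ✓
4: no successors, so Box (Diamond p -> Box p) holds vacuously. ✓
5: successors {2, 5}; Diamond p -> Box p there: 2:T, 5:F. ✗
Satisfying worlds: {1, 2, 3, 4}.
So Box (Diamond p -> Box p) fails at the other 1 world.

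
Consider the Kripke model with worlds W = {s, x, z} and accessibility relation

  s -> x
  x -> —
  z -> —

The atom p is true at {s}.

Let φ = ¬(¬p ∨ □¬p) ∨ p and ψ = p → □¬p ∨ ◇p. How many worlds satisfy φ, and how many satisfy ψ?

1 and 3

For ¬(¬p ∨ □¬p) ∨ p:
s: ¬(¬p ∨ □¬p) is F, p is T. ✓
x: ¬(¬p ∨ □¬p) is F, p is F. ✗
z: ¬(¬p ∨ □¬p) is F, p is F. ✗
— 1 world.
For p → □¬p ∨ ◇p:
s: p is T, □¬p ∨ ◇p is T. ✓
x: p is F, □¬p ∨ ◇p is T. ✓
z: p is F, □¬p ∨ ◇p is T. ✓
— 3 worlds.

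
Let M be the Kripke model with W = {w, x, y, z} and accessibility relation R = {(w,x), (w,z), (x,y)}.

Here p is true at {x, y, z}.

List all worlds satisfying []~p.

{y, z}

w: successors {x, z}; ~p there: x:F, z:F. ✗
x: successors {y}; ~p there: y:F. ✗
y: no successors, so []~p holds vacuously. ✓
z: no successors, so []~p holds vacuously. ✓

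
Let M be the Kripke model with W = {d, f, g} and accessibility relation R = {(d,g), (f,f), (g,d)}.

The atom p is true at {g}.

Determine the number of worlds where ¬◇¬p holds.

1

d: ◇¬p is F. ✓
f: ◇¬p is T. ✗
g: ◇¬p is T. ✗
Satisfying worlds: {d}.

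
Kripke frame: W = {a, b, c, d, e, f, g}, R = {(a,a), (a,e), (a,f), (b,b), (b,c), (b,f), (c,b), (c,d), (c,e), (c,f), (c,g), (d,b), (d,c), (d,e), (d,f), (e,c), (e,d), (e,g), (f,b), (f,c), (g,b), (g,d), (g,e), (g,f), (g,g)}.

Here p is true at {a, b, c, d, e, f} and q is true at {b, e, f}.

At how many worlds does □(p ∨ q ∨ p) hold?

a: successors {a, e, f}; p ∨ q ∨ p there: a:T, e:T, f:T. ✓
b: successors {b, c, f}; p ∨ q ∨ p there: b:T, c:T, f:T. ✓
c: successors {b, d, e, f, g}; p ∨ q ∨ p there: b:T, d:T, e:T, f:T, g:F. ✗
d: successors {b, c, e, f}; p ∨ q ∨ p there: b:T, c:T, e:T, f:T. ✓
e: successors {c, d, g}; p ∨ q ∨ p there: c:T, d:T, g:F. ✗
f: successors {b, c}; p ∨ q ∨ p there: b:T, c:T. ✓
g: successors {b, d, e, f, g}; p ∨ q ∨ p there: b:T, d:T, e:T, f:T, g:F. ✗
Satisfying worlds: {a, b, d, f}.

4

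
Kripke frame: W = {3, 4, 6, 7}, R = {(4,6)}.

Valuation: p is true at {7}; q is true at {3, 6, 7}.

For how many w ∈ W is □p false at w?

3: no successors, so □p holds vacuously. ✓
4: successors {6}; p there: 6:F. ✗
6: no successors, so □p holds vacuously. ✓
7: no successors, so □p holds vacuously. ✓
Satisfying worlds: {3, 6, 7}.
So □p fails at the other 1 world.

1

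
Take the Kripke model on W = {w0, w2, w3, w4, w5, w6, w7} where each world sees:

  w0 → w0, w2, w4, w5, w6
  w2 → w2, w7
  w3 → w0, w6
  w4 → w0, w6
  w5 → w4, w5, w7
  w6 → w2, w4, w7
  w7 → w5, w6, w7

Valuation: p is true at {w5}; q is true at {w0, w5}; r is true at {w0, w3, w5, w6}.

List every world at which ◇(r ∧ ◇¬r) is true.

{w0, w3, w4, w5, w7}

w0: successors {w0, w2, w4, w5, w6}; r ∧ ◇¬r there: w0:T, w2:F, w4:F, w5:T, w6:T. ✓
w2: successors {w2, w7}; r ∧ ◇¬r there: w2:F, w7:F. ✗
w3: successors {w0, w6}; r ∧ ◇¬r there: w0:T, w6:T. ✓
w4: successors {w0, w6}; r ∧ ◇¬r there: w0:T, w6:T. ✓
w5: successors {w4, w5, w7}; r ∧ ◇¬r there: w4:F, w5:T, w7:F. ✓
w6: successors {w2, w4, w7}; r ∧ ◇¬r there: w2:F, w4:F, w7:F. ✗
w7: successors {w5, w6, w7}; r ∧ ◇¬r there: w5:T, w6:T, w7:F. ✓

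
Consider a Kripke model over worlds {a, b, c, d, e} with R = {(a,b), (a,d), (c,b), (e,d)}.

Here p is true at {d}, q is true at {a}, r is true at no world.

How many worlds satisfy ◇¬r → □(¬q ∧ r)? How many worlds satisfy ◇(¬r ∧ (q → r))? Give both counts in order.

2 and 3

For ◇¬r → □(¬q ∧ r):
a: ◇¬r is T, □(¬q ∧ r) is F. ✗
b: ◇¬r is F, □(¬q ∧ r) is T. ✓
c: ◇¬r is T, □(¬q ∧ r) is F. ✗
d: ◇¬r is F, □(¬q ∧ r) is T. ✓
e: ◇¬r is T, □(¬q ∧ r) is F. ✗
— 2 worlds.
For ◇(¬r ∧ (q → r)):
a: successors {b, d}; ¬r ∧ (q → r) there: b:T, d:T. ✓
b: no successors, so ◇(¬r ∧ (q → r)) fails. ✗
c: successors {b}; ¬r ∧ (q → r) there: b:T. ✓
d: no successors, so ◇(¬r ∧ (q → r)) fails. ✗
e: successors {d}; ¬r ∧ (q → r) there: d:T. ✓
— 3 worlds.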